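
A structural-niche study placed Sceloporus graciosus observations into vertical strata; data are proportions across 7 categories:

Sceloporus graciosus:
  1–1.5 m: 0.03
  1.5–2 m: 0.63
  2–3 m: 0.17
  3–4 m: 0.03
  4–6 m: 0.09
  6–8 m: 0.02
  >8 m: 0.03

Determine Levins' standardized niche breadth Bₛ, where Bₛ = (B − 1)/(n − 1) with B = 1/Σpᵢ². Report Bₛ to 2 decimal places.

Σpᵢ² = 0.03² + 0.63² + 0.17² + 0.03² + 0.09² + 0.02² + 0.03² = 0.0009 + 0.3969 + 0.0289 + 0.0009 + 0.0081 + 0.0004 + 0.0009 = 0.4370
B = 1 / 0.4370 = 2.2883
Bₛ = (B − 1)/(n − 1) = (2.2883 − 1)/(7 − 1) = 1.2883/6 = 0.2147

0.21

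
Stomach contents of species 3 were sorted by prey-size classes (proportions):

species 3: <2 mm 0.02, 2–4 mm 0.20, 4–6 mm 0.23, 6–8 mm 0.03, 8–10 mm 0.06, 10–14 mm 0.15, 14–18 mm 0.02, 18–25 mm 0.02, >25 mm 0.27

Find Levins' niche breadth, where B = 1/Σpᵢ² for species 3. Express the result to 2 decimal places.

Σpᵢ² = 0.02² + 0.20² + 0.23² + 0.03² + 0.06² + 0.15² + 0.02² + 0.02² + 0.27² = 0.0004 + 0.0400 + 0.0529 + 0.0009 + 0.0036 + 0.0225 + 0.0004 + 0.0004 + 0.0729 = 0.1940
B = 1 / 0.1940 = 5.1546

5.15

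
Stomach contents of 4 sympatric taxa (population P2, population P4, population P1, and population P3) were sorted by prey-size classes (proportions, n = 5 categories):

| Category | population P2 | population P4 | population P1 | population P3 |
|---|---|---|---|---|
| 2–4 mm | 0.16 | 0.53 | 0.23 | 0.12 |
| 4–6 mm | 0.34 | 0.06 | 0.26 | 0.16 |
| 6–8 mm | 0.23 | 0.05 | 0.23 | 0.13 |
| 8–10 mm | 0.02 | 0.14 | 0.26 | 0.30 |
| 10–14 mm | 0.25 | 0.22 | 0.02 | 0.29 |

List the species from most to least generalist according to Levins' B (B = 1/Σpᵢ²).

population P3 > population P1 > population P2 > population P4

Σp_P2ᵢ² = 0.16² + 0.34² + 0.23² + 0.02² + 0.25² = 0.0256 + 0.1156 + 0.0529 + 0.0004 + 0.0625 = 0.2570
B_P2 = 1 / 0.2570 = 3.8911
Σp_P4ᵢ² = 0.53² + 0.06² + 0.05² + 0.14² + 0.22² = 0.2809 + 0.0036 + 0.0025 + 0.0196 + 0.0484 = 0.3550
B_P4 = 1 / 0.3550 = 2.8169
Σp_P1ᵢ² = 0.23² + 0.26² + 0.23² + 0.26² + 0.02² = 0.0529 + 0.0676 + 0.0529 + 0.0676 + 0.0004 = 0.2414
B_P1 = 1 / 0.2414 = 4.1425
Σp_P3ᵢ² = 0.12² + 0.16² + 0.13² + 0.30² + 0.29² = 0.0144 + 0.0256 + 0.0169 + 0.0900 + 0.0841 = 0.2310
B_P3 = 1 / 0.2310 = 4.3290
Ranking by B (broadest → narrowest): population P3 (4.33) > population P1 (4.14) > population P2 (3.89) > population P4 (2.82)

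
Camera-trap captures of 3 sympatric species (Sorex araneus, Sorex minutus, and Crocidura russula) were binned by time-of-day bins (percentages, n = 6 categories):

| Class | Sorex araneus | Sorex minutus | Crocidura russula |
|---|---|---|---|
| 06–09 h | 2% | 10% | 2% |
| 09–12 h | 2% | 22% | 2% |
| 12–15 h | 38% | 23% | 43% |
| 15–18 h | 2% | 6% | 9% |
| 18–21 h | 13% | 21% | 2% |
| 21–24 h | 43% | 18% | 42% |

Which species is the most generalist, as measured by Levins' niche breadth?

Sorex minutus

Convert percentages to proportions (divide by 100).
Σp_aranᵢ² = 0.02² + 0.02² + 0.38² + 0.02² + 0.13² + 0.43² = 0.0004 + 0.0004 + 0.1444 + 0.0004 + 0.0169 + 0.1849 = 0.3474
B_aran = 1 / 0.3474 = 2.8785
Σp_minuᵢ² = 0.10² + 0.22² + 0.23² + 0.06² + 0.21² + 0.18² = 0.0100 + 0.0484 + 0.0529 + 0.0036 + 0.0441 + 0.0324 = 0.1914
B_minu = 1 / 0.1914 = 5.2247
Σp_russᵢ² = 0.02² + 0.02² + 0.43² + 0.09² + 0.02² + 0.42² = 0.0004 + 0.0004 + 0.1849 + 0.0081 + 0.0004 + 0.1764 = 0.3706
B_russ = 1 / 0.3706 = 2.6983
Highest B → broadest niche (most generalist): Sorex minutus (B = 5.22).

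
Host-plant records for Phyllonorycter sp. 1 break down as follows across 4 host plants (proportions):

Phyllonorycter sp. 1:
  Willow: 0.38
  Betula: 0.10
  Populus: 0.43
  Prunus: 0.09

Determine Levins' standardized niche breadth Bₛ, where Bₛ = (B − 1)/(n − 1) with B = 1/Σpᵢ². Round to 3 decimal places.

0.626

Σpᵢ² = 0.38² + 0.10² + 0.43² + 0.09² = 0.1444 + 0.0100 + 0.1849 + 0.0081 = 0.3474
B = 1 / 0.3474 = 2.87853
Bₛ = (B − 1)/(n − 1) = (2.87853 − 1)/(4 − 1) = 1.87853/3 = 0.62618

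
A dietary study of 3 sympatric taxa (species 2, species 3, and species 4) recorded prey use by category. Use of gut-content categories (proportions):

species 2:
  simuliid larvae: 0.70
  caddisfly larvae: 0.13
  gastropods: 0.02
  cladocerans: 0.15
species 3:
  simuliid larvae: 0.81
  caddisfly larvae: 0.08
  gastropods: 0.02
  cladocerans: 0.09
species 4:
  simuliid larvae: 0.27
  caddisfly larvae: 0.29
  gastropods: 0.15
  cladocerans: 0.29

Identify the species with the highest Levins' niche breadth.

species 4

Σp_2ᵢ² = 0.70² + 0.13² + 0.02² + 0.15² = 0.4900 + 0.0169 + 0.0004 + 0.0225 = 0.5298
B_2 = 1 / 0.5298 = 1.8875
Σp_3ᵢ² = 0.81² + 0.08² + 0.02² + 0.09² = 0.6561 + 0.0064 + 0.0004 + 0.0081 = 0.6710
B_3 = 1 / 0.6710 = 1.4903
Σp_4ᵢ² = 0.27² + 0.29² + 0.15² + 0.29² = 0.0729 + 0.0841 + 0.0225 + 0.0841 = 0.2636
B_4 = 1 / 0.2636 = 3.7936
Highest B → broadest niche (most generalist): species 4 (B = 3.79).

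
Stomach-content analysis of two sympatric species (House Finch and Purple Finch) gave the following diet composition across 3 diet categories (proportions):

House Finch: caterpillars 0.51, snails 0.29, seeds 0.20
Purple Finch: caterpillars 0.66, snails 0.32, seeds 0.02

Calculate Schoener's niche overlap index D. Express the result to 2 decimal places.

0.82

Σ|p₁ᵢ − p₂ᵢ| = 0.15 + 0.03 + 0.18 = 0.36
D = 1 − ½ × 0.36 = 1 − 0.180 = 0.8200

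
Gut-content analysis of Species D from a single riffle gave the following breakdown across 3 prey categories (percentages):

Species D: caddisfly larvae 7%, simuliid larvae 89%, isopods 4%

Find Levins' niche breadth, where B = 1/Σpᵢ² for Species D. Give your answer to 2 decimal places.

Convert percentages to proportions (divide by 100).
Σpᵢ² = 0.07² + 0.89² + 0.04² = 0.0049 + 0.7921 + 0.0016 = 0.7986
B = 1 / 0.7986 = 1.2522

1.25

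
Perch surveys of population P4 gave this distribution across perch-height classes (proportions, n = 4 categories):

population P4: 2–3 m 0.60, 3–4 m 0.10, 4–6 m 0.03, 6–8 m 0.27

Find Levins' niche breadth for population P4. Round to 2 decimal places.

Σpᵢ² = 0.60² + 0.10² + 0.03² + 0.27² = 0.3600 + 0.0100 + 0.0009 + 0.0729 = 0.4438
B = 1 / 0.4438 = 2.2533

2.25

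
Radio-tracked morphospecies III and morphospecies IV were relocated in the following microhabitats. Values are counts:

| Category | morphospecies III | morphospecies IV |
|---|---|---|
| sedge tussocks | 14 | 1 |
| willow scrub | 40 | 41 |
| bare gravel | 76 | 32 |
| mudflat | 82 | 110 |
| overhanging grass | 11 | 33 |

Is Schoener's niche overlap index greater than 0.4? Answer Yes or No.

Proportions for morphospecies III (n=223): 14/223=0.0628, 40/223=0.1794, 76/223=0.3408, 82/223=0.3677, 11/223=0.0493
Proportions for morphospecies IV (n=217): 1/217=0.0046, 41/217=0.1889, 32/217=0.1475, 110/217=0.5069, 33/217=0.1521
Σ|p₁ᵢ − p₂ᵢ| = 0.0582 + 0.0095 + 0.1933 + 0.1392 + 0.1028 = 0.5030
D = 1 − ½ × 0.5030 = 1 − 0.25150 = 0.74850
D = 0.74850 > 0.4 → Yes.

Yes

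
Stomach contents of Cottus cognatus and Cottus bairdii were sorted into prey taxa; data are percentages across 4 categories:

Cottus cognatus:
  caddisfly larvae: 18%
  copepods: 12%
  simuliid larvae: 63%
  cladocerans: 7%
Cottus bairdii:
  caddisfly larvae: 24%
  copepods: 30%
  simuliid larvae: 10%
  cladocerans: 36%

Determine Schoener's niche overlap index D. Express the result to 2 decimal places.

Convert percentages to proportions (divide by 100).
Σ|p₁ᵢ − p₂ᵢ| = 0.06 + 0.18 + 0.53 + 0.29 = 1.06
D = 1 − ½ × 1.06 = 1 − 0.530 = 0.4700

0.47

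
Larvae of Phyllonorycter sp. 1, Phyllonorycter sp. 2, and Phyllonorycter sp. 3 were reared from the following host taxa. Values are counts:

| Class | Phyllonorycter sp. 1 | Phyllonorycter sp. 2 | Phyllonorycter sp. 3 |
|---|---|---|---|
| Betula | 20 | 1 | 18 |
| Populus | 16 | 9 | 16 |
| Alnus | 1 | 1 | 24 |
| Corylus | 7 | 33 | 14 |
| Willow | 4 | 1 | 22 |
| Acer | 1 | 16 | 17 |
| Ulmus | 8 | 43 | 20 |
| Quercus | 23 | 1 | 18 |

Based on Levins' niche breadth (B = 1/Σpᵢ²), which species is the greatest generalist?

Phyllonorycter sp. 3

Proportions for Phyllonorycter sp. 1 (n=80): 20/80=0.2500, 16/80=0.2000, 1/80=0.0125, 7/80=0.0875, 4/80=0.0500, 1/80=0.0125, 8/80=0.1000, 23/80=0.2875
Proportions for Phyllonorycter sp. 2 (n=105): 1/105=0.0095, 9/105=0.0857, 1/105=0.0095, 33/105=0.3143, 1/105=0.0095, 16/105=0.1524, 43/105=0.4095, 1/105=0.0095
Proportions for Phyllonorycter sp. 3 (n=149): 18/149=0.1208, 16/149=0.1074, 24/149=0.1611, 14/149=0.0940, 22/149=0.1477, 17/149=0.1141, 20/149=0.1342, 18/149=0.1208
Σp_1ᵢ² = 0.2500² + 0.2000² + 0.0125² + 0.0875² + 0.0500² + 0.0125² + 0.1000² + 0.2875² = 0.062500 + 0.040000 + 0.000156 + 0.007656 + 0.002500 + 0.000156 + 0.010000 + 0.082656 = 0.205624
B_1 = 1 / 0.205624 = 4.8632
Σp_2ᵢ² = 0.0095² + 0.0857² + 0.0095² + 0.3143² + 0.0095² + 0.1524² + 0.4095² + 0.0095² = 0.000090 + 0.007344 + 0.000090 + 0.098784 + 0.000090 + 0.023226 + 0.167690 + 0.000090 = 0.297404
B_2 = 1 / 0.297404 = 3.3624
Σp_3ᵢ² = 0.1208² + 0.1074² + 0.1611² + 0.0940² + 0.1477² + 0.1141² + 0.1342² + 0.1208² = 0.014593 + 0.011535 + 0.025953 + 0.008836 + 0.021815 + 0.013019 + 0.018010 + 0.014593 = 0.128354
B_3 = 1 / 0.128354 = 7.7910
Highest B → broadest niche (most generalist): Phyllonorycter sp. 3 (B = 7.79).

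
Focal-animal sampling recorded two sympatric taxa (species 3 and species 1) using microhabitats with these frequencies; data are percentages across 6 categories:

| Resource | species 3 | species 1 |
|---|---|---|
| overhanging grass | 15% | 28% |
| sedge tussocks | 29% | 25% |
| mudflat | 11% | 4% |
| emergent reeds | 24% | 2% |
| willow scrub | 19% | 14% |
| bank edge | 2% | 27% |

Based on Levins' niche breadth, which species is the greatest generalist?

Convert percentages to proportions (divide by 100).
Σp_3ᵢ² = 0.15² + 0.29² + 0.11² + 0.24² + 0.19² + 0.02² = 0.0225 + 0.0841 + 0.0121 + 0.0576 + 0.0361 + 0.0004 = 0.2128
B_3 = 1 / 0.2128 = 4.6992
Σp_1ᵢ² = 0.28² + 0.25² + 0.04² + 0.02² + 0.14² + 0.27² = 0.0784 + 0.0625 + 0.0016 + 0.0004 + 0.0196 + 0.0729 = 0.2354
B_1 = 1 / 0.2354 = 4.2481
Highest B → broadest niche (most generalist): species 3 (B = 4.70).

species 3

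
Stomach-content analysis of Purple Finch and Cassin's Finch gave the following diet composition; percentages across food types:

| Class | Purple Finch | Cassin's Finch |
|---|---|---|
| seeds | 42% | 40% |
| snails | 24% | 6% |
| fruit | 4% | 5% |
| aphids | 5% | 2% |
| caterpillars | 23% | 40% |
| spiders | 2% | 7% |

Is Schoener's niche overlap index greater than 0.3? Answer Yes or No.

Convert percentages to proportions (divide by 100).
Σ|p₁ᵢ − p₂ᵢ| = 0.02 + 0.18 + 0.01 + 0.03 + 0.17 + 0.05 = 0.46
D = 1 − ½ × 0.46 = 1 − 0.230 = 0.7700
D = 0.7700 > 0.3 → Yes.

Yes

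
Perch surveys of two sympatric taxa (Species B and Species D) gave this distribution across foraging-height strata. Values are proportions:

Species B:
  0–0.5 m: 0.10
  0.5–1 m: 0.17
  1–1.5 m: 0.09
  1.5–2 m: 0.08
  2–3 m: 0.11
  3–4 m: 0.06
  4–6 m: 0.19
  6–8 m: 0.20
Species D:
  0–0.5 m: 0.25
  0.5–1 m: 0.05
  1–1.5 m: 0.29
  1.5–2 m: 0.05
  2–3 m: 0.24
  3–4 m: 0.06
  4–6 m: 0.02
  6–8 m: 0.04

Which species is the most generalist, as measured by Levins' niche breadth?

Species B

Σp_Bᵢ² = 0.10² + 0.17² + 0.09² + 0.08² + 0.11² + 0.06² + 0.19² + 0.20² = 0.0100 + 0.0289 + 0.0081 + 0.0064 + 0.0121 + 0.0036 + 0.0361 + 0.0400 = 0.1452
B_B = 1 / 0.1452 = 6.8871
Σp_Dᵢ² = 0.25² + 0.05² + 0.29² + 0.05² + 0.24² + 0.06² + 0.02² + 0.04² = 0.0625 + 0.0025 + 0.0841 + 0.0025 + 0.0576 + 0.0036 + 0.0004 + 0.0016 = 0.2148
B_D = 1 / 0.2148 = 4.6555
Highest B → broadest niche (most generalist): Species B (B = 6.89).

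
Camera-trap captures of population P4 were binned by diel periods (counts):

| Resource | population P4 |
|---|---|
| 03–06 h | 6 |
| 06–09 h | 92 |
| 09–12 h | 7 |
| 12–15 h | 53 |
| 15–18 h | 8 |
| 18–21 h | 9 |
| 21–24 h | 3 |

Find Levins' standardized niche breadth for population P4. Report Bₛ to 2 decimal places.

0.29

Proportions for population P4 (n=178): 6/178=0.0337, 92/178=0.5169, 7/178=0.0393, 53/178=0.2978, 8/178=0.0449, 9/178=0.0506, 3/178=0.0169
Σpᵢ² = 0.0337² + 0.5169² + 0.0393² + 0.2978² + 0.0449² + 0.0506² + 0.0169² = 0.001136 + 0.267186 + 0.001544 + 0.088685 + 0.002016 + 0.002560 + 0.000286 = 0.363413
B = 1 / 0.363413 = 2.7517
Bₛ = (B − 1)/(n − 1) = (2.7517 − 1)/(7 − 1) = 1.7517/6 = 0.2920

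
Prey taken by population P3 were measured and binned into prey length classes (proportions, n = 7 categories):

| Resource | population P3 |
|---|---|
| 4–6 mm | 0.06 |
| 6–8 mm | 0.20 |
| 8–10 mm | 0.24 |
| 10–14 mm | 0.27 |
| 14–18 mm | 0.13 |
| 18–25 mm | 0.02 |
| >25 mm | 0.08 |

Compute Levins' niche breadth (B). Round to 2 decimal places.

5.06

Σpᵢ² = 0.06² + 0.20² + 0.24² + 0.27² + 0.13² + 0.02² + 0.08² = 0.0036 + 0.0400 + 0.0576 + 0.0729 + 0.0169 + 0.0004 + 0.0064 = 0.1978
B = 1 / 0.1978 = 5.0556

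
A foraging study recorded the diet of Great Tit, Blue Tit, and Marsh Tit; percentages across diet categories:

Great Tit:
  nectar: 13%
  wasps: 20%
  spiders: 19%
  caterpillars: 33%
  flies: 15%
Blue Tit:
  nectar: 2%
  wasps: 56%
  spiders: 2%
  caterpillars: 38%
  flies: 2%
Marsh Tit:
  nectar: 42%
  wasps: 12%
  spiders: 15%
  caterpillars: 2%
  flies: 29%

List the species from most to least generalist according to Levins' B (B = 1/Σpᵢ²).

Convert percentages to proportions (divide by 100).
Σp_Greaᵢ² = 0.13² + 0.20² + 0.19² + 0.33² + 0.15² = 0.0169 + 0.0400 + 0.0361 + 0.1089 + 0.0225 = 0.2244
B_Grea = 1 / 0.2244 = 4.4563
Σp_Blueᵢ² = 0.02² + 0.56² + 0.02² + 0.38² + 0.02² = 0.0004 + 0.3136 + 0.0004 + 0.1444 + 0.0004 = 0.4592
B_Blue = 1 / 0.4592 = 2.1777
Σp_Marsᵢ² = 0.42² + 0.12² + 0.15² + 0.02² + 0.29² = 0.1764 + 0.0144 + 0.0225 + 0.0004 + 0.0841 = 0.2978
B_Mars = 1 / 0.2978 = 3.3580
Ranking by B (broadest → narrowest): Great Tit (4.46) > Marsh Tit (3.36) > Blue Tit (2.18)

Great Tit > Marsh Tit > Blue Tit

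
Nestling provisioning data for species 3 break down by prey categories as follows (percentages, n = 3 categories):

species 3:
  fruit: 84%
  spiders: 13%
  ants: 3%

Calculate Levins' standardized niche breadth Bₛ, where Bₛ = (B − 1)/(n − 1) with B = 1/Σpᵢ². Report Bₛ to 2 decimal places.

Convert percentages to proportions (divide by 100).
Σpᵢ² = 0.84² + 0.13² + 0.03² = 0.7056 + 0.0169 + 0.0009 = 0.7234
B = 1 / 0.7234 = 1.3824
Bₛ = (B − 1)/(n − 1) = (1.3824 − 1)/(3 − 1) = 0.3824/2 = 0.1912

0.19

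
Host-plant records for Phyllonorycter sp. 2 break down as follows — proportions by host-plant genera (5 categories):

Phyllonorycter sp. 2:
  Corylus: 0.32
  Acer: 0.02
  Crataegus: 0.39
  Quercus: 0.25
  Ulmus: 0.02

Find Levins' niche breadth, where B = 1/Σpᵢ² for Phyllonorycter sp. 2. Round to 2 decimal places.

3.15

Σpᵢ² = 0.32² + 0.02² + 0.39² + 0.25² + 0.02² = 0.1024 + 0.0004 + 0.1521 + 0.0625 + 0.0004 = 0.3178
B = 1 / 0.3178 = 3.1466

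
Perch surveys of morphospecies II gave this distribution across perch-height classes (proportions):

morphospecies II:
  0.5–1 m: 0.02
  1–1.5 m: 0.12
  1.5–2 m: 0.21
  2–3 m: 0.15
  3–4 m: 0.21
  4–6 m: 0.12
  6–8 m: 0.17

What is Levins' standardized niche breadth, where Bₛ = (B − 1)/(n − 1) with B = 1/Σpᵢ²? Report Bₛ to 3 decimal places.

0.821

Σpᵢ² = 0.02² + 0.12² + 0.21² + 0.15² + 0.21² + 0.12² + 0.17² = 0.0004 + 0.0144 + 0.0441 + 0.0225 + 0.0441 + 0.0144 + 0.0289 = 0.1688
B = 1 / 0.1688 = 5.92417
Bₛ = (B − 1)/(n − 1) = (5.92417 − 1)/(7 − 1) = 4.92417/6 = 0.82070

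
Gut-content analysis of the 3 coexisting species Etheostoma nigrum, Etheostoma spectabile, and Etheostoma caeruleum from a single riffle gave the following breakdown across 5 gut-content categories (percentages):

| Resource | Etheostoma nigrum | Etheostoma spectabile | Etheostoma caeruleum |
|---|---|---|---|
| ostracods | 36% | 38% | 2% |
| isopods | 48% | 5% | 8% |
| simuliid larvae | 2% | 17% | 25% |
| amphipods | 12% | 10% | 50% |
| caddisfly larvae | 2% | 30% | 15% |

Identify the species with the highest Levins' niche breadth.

Convert percentages to proportions (divide by 100).
Σp_nigrᵢ² = 0.36² + 0.48² + 0.02² + 0.12² + 0.02² = 0.1296 + 0.2304 + 0.0004 + 0.0144 + 0.0004 = 0.3752
B_nigr = 1 / 0.3752 = 2.6652
Σp_specᵢ² = 0.38² + 0.05² + 0.17² + 0.10² + 0.30² = 0.1444 + 0.0025 + 0.0289 + 0.0100 + 0.0900 = 0.2758
B_spec = 1 / 0.2758 = 3.6258
Σp_caerᵢ² = 0.02² + 0.08² + 0.25² + 0.50² + 0.15² = 0.0004 + 0.0064 + 0.0625 + 0.2500 + 0.0225 = 0.3418
B_caer = 1 / 0.3418 = 2.9257
Highest B → broadest niche (most generalist): Etheostoma spectabile (B = 3.63).

Etheostoma spectabile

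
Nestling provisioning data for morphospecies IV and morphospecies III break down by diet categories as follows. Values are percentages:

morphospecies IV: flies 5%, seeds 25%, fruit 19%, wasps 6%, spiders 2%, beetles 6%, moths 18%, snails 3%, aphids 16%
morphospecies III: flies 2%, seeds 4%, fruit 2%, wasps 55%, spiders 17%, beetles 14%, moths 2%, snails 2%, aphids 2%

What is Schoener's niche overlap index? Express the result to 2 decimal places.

Convert percentages to proportions (divide by 100).
Σ|p₁ᵢ − p₂ᵢ| = 0.03 + 0.21 + 0.17 + 0.49 + 0.15 + 0.08 + 0.16 + 0.01 + 0.14 = 1.44
D = 1 − ½ × 1.44 = 1 − 0.720 = 0.2800

0.28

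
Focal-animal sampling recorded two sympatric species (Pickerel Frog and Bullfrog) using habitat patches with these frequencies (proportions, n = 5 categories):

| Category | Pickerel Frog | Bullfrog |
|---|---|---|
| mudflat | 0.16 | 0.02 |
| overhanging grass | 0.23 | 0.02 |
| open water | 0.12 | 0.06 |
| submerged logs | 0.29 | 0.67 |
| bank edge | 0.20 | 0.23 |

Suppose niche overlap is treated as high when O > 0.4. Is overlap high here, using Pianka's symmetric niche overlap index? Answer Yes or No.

Σ p₁ᵢp₂ᵢ = 0.0032 + 0.0046 + 0.0072 + 0.1943 + 0.0460 = 0.2553
Σp_1ᵢ² = 0.16² + 0.23² + 0.12² + 0.29² + 0.20² = 0.0256 + 0.0529 + 0.0144 + 0.0841 + 0.0400 = 0.2170
Σp_2ᵢ² = 0.02² + 0.02² + 0.06² + 0.67² + 0.23² = 0.0004 + 0.0004 + 0.0036 + 0.4489 + 0.0529 = 0.5062
O = 0.2553 / √(0.2170 × 0.5062) = 0.2553 / 0.33143 = 0.7703
O = 0.7703 > 0.4 → Yes.

Yes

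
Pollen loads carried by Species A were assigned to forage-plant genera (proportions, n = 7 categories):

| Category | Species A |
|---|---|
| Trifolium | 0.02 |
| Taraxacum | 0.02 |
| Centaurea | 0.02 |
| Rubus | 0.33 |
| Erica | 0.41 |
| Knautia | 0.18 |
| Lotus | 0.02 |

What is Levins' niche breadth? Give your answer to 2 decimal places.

3.22

Σpᵢ² = 0.02² + 0.02² + 0.02² + 0.33² + 0.41² + 0.18² + 0.02² = 0.0004 + 0.0004 + 0.0004 + 0.1089 + 0.1681 + 0.0324 + 0.0004 = 0.3110
B = 1 / 0.3110 = 3.2154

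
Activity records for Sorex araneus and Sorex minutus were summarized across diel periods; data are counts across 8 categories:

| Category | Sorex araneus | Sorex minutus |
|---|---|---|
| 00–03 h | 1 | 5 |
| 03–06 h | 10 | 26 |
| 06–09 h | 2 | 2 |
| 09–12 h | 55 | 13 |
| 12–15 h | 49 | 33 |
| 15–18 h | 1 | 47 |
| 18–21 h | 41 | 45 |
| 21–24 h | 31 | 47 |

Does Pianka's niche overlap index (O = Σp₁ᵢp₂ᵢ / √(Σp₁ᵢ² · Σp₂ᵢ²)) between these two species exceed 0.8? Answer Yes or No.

No

Proportions for Sorex araneus (n=190): 1/190=0.0053, 10/190=0.0526, 2/190=0.0105, 55/190=0.2895, 49/190=0.2579, 1/190=0.0053, 41/190=0.2158, 31/190=0.1632
Proportions for Sorex minutus (n=218): 5/218=0.0229, 26/218=0.1193, 2/218=0.0092, 13/218=0.0596, 33/218=0.1514, 47/218=0.2156, 45/218=0.2064, 47/218=0.2156
Σ p₁ᵢp₂ᵢ = 0.000121 + 0.006275 + 0.000097 + 0.017254 + 0.039046 + 0.001143 + 0.044541 + 0.035186 = 0.143663
Σp_1ᵢ² = 0.0053² + 0.0526² + 0.0105² + 0.2895² + 0.2579² + 0.0053² + 0.2158² + 0.1632² = 0.000028 + 0.002767 + 0.000110 + 0.083810 + 0.066512 + 0.000028 + 0.046570 + 0.026634 = 0.226459
Σp_2ᵢ² = 0.0229² + 0.1193² + 0.0092² + 0.0596² + 0.1514² + 0.2156² + 0.2064² + 0.2156² = 0.000524 + 0.014232 + 0.000085 + 0.003552 + 0.022922 + 0.046483 + 0.042601 + 0.046483 = 0.176882
O = 0.143663 / √(0.226459 × 0.176882) = 0.143663 / 0.2001413 = 0.7178
O = 0.7178 < 0.8 → No.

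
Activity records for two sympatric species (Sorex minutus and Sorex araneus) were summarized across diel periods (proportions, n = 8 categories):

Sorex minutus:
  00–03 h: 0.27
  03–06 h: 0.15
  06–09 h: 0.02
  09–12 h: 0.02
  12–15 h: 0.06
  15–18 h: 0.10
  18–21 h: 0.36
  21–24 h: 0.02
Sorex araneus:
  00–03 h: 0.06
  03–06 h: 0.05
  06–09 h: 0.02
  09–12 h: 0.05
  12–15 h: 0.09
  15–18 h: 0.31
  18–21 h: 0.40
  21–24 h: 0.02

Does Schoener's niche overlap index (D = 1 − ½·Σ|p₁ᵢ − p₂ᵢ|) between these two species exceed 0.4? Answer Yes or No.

Σ|p₁ᵢ − p₂ᵢ| = 0.21 + 0.10 + 0.00 + 0.03 + 0.03 + 0.21 + 0.04 + 0.00 = 0.62
D = 1 − ½ × 0.62 = 1 − 0.310 = 0.6900
D = 0.6900 > 0.4 → Yes.

Yes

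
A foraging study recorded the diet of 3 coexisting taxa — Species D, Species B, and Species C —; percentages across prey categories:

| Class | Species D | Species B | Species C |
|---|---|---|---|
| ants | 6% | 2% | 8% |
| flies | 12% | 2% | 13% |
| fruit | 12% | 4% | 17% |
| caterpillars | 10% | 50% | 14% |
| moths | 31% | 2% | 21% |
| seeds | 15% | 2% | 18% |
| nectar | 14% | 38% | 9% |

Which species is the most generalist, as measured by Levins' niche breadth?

Species C

Convert percentages to proportions (divide by 100).
Σp_Dᵢ² = 0.06² + 0.12² + 0.12² + 0.10² + 0.31² + 0.15² + 0.14² = 0.0036 + 0.0144 + 0.0144 + 0.0100 + 0.0961 + 0.0225 + 0.0196 = 0.1806
B_D = 1 / 0.1806 = 5.5371
Σp_Bᵢ² = 0.02² + 0.02² + 0.04² + 0.50² + 0.02² + 0.02² + 0.38² = 0.0004 + 0.0004 + 0.0016 + 0.2500 + 0.0004 + 0.0004 + 0.1444 = 0.3976
B_B = 1 / 0.3976 = 2.5151
Σp_Cᵢ² = 0.08² + 0.13² + 0.17² + 0.14² + 0.21² + 0.18² + 0.09² = 0.0064 + 0.0169 + 0.0289 + 0.0196 + 0.0441 + 0.0324 + 0.0081 = 0.1564
B_C = 1 / 0.1564 = 6.3939
Highest B → broadest niche (most generalist): Species C (B = 6.39).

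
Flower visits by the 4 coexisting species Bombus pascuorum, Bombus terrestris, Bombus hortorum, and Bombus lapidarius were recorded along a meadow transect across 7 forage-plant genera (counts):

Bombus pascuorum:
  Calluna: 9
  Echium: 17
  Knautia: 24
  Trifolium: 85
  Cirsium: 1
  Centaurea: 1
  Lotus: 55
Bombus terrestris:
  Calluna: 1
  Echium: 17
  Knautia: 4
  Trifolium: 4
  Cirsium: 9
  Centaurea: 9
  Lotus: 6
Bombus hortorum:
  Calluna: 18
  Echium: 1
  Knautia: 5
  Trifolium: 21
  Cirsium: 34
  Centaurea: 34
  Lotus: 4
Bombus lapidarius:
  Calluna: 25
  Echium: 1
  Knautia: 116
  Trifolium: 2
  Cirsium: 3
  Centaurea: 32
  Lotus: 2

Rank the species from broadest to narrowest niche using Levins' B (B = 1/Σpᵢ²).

Proportions for Bombus pascuorum (n=192): 9/192=0.0469, 17/192=0.0885, 24/192=0.1250, 85/192=0.4427, 1/192=0.0052, 1/192=0.0052, 55/192=0.2865
Proportions for Bombus terrestris (n=50): 1/50=0.0200, 17/50=0.3400, 4/50=0.0800, 4/50=0.0800, 9/50=0.1800, 9/50=0.1800, 6/50=0.1200
Proportions for Bombus hortorum (n=117): 18/117=0.1538, 1/117=0.0085, 5/117=0.0427, 21/117=0.1795, 34/117=0.2906, 34/117=0.2906, 4/117=0.0342
Proportions for Bombus lapidarius (n=181): 25/181=0.1381, 1/181=0.0055, 116/181=0.6409, 2/181=0.0110, 3/181=0.0166, 32/181=0.1768, 2/181=0.0110
Σp_pascᵢ² = 0.0469² + 0.0885² + 0.1250² + 0.4427² + 0.0052² + 0.0052² + 0.2865² = 0.002200 + 0.007832 + 0.015625 + 0.195983 + 0.000027 + 0.000027 + 0.082082 = 0.303776
B_pasc = 1 / 0.303776 = 3.2919
Σp_terrᵢ² = 0.0200² + 0.3400² + 0.0800² + 0.0800² + 0.1800² + 0.1800² + 0.1200² = 0.000400 + 0.115600 + 0.006400 + 0.006400 + 0.032400 + 0.032400 + 0.014400 = 0.208000
B_terr = 1 / 0.208000 = 4.8077
Σp_hortᵢ² = 0.1538² + 0.0085² + 0.0427² + 0.1795² + 0.2906² + 0.2906² + 0.0342² = 0.023654 + 0.000072 + 0.001823 + 0.032220 + 0.084448 + 0.084448 + 0.001170 = 0.227835
B_hort = 1 / 0.227835 = 4.3891
Σp_lapiᵢ² = 0.1381² + 0.0055² + 0.6409² + 0.0110² + 0.0166² + 0.1768² + 0.0110² = 0.019072 + 0.000030 + 0.410753 + 0.000121 + 0.000276 + 0.031258 + 0.000121 = 0.461631
B_lapi = 1 / 0.461631 = 2.1662
Ranking by B (broadest → narrowest): Bombus terrestris (4.81) > Bombus hortorum (4.39) > Bombus pascuorum (3.29) > Bombus lapidarius (2.17)

Bombus terrestris > Bombus hortorum > Bombus pascuorum > Bombus lapidarius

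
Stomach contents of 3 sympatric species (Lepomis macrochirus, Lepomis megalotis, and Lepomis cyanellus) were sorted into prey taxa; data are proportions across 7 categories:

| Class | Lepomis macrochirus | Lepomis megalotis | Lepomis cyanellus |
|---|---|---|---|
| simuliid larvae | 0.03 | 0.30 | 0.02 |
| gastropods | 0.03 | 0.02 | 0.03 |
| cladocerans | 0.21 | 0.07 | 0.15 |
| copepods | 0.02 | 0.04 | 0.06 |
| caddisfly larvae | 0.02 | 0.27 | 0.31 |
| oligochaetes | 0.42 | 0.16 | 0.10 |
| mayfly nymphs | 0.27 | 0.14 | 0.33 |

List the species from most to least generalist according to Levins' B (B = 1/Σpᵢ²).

Lepomis megalotis > Lepomis cyanellus > Lepomis macrochirus

Σp_macrᵢ² = 0.03² + 0.03² + 0.21² + 0.02² + 0.02² + 0.42² + 0.27² = 0.0009 + 0.0009 + 0.0441 + 0.0004 + 0.0004 + 0.1764 + 0.0729 = 0.2960
B_macr = 1 / 0.2960 = 3.3784
Σp_megaᵢ² = 0.30² + 0.02² + 0.07² + 0.04² + 0.27² + 0.16² + 0.14² = 0.0900 + 0.0004 + 0.0049 + 0.0016 + 0.0729 + 0.0256 + 0.0196 = 0.2150
B_mega = 1 / 0.2150 = 4.6512
Σp_cyanᵢ² = 0.02² + 0.03² + 0.15² + 0.06² + 0.31² + 0.10² + 0.33² = 0.0004 + 0.0009 + 0.0225 + 0.0036 + 0.0961 + 0.0100 + 0.1089 = 0.2424
B_cyan = 1 / 0.2424 = 4.1254
Ranking by B (broadest → narrowest): Lepomis megalotis (4.65) > Lepomis cyanellus (4.13) > Lepomis macrochirus (3.38)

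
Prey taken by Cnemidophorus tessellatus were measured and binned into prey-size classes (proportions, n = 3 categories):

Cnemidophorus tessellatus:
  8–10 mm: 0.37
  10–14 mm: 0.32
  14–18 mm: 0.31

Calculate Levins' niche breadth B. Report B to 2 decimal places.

2.98

Σpᵢ² = 0.37² + 0.32² + 0.31² = 0.1369 + 0.1024 + 0.0961 = 0.3354
B = 1 / 0.3354 = 2.9815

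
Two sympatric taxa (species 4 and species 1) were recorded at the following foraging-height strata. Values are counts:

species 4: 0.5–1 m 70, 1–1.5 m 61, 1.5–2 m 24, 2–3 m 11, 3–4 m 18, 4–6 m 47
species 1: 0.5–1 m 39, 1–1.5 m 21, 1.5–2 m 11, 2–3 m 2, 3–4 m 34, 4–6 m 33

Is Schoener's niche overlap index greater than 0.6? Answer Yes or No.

Proportions for species 4 (n=231): 70/231=0.3030, 61/231=0.2641, 24/231=0.1039, 11/231=0.0476, 18/231=0.0779, 47/231=0.2035
Proportions for species 1 (n=140): 39/140=0.2786, 21/140=0.1500, 11/140=0.0786, 2/140=0.0143, 34/140=0.2429, 33/140=0.2357
Σ|p₁ᵢ − p₂ᵢ| = 0.0244 + 0.1141 + 0.0253 + 0.0333 + 0.1650 + 0.0322 = 0.3943
D = 1 − ½ × 0.3943 = 1 − 0.19715 = 0.80285
D = 0.80285 > 0.6 → Yes.

Yes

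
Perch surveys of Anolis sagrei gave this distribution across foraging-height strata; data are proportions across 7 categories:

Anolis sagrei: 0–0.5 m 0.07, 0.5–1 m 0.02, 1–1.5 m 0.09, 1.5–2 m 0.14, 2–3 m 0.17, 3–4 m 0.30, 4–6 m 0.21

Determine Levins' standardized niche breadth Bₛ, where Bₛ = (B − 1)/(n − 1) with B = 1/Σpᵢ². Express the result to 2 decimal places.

0.68

Σpᵢ² = 0.07² + 0.02² + 0.09² + 0.14² + 0.17² + 0.30² + 0.21² = 0.0049 + 0.0004 + 0.0081 + 0.0196 + 0.0289 + 0.0900 + 0.0441 = 0.1960
B = 1 / 0.1960 = 5.1020
Bₛ = (B − 1)/(n − 1) = (5.1020 − 1)/(7 − 1) = 4.1020/6 = 0.6837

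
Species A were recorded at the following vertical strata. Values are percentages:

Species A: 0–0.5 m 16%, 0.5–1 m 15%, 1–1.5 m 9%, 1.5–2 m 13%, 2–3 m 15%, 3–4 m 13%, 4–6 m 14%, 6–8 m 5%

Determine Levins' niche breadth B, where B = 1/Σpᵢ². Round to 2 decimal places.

7.43

Convert percentages to proportions (divide by 100).
Σpᵢ² = 0.16² + 0.15² + 0.09² + 0.13² + 0.15² + 0.13² + 0.14² + 0.05² = 0.0256 + 0.0225 + 0.0081 + 0.0169 + 0.0225 + 0.0169 + 0.0196 + 0.0025 = 0.1346
B = 1 / 0.1346 = 7.4294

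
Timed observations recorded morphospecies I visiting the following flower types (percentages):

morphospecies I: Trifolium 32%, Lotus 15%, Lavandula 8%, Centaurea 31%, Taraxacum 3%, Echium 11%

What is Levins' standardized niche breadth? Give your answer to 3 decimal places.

0.632

Convert percentages to proportions (divide by 100).
Σpᵢ² = 0.32² + 0.15² + 0.08² + 0.31² + 0.03² + 0.11² = 0.1024 + 0.0225 + 0.0064 + 0.0961 + 0.0009 + 0.0121 = 0.2404
B = 1 / 0.2404 = 4.15973
Bₛ = (B − 1)/(n − 1) = (4.15973 − 1)/(6 − 1) = 3.15973/5 = 0.63195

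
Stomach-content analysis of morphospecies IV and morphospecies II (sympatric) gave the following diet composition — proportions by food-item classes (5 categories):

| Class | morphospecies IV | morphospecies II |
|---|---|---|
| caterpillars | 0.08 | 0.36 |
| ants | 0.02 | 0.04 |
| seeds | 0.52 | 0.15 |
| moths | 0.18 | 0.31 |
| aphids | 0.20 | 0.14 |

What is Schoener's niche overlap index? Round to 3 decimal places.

0.570

Σ|p₁ᵢ − p₂ᵢ| = 0.28 + 0.02 + 0.37 + 0.13 + 0.06 = 0.86
D = 1 − ½ × 0.86 = 1 − 0.430 = 0.57000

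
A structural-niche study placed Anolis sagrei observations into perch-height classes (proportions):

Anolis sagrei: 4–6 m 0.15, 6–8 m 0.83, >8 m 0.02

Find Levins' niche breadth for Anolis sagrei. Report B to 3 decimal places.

Σpᵢ² = 0.15² + 0.83² + 0.02² = 0.0225 + 0.6889 + 0.0004 = 0.7118
B = 1 / 0.7118 = 1.40489

1.405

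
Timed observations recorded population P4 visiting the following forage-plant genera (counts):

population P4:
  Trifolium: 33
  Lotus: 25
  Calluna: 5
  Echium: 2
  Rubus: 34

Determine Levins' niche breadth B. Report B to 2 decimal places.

Proportions for population P4 (n=99): 33/99=0.3333, 25/99=0.2525, 5/99=0.0505, 2/99=0.0202, 34/99=0.3434
Σpᵢ² = 0.3333² + 0.2525² + 0.0505² + 0.0202² + 0.3434² = 0.111089 + 0.063756 + 0.002550 + 0.000408 + 0.117924 = 0.295727
B = 1 / 0.295727 = 3.3815

3.38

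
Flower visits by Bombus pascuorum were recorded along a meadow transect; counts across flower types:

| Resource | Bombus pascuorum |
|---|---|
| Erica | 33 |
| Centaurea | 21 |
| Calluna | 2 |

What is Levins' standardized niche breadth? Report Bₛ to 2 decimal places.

0.52

Proportions for Bombus pascuorum (n=56): 33/56=0.5893, 21/56=0.3750, 2/56=0.0357
Σpᵢ² = 0.5893² + 0.3750² + 0.0357² = 0.347274 + 0.140625 + 0.001274 = 0.489173
B = 1 / 0.489173 = 2.0443
Bₛ = (B − 1)/(n − 1) = (2.0443 − 1)/(3 − 1) = 1.0443/2 = 0.5222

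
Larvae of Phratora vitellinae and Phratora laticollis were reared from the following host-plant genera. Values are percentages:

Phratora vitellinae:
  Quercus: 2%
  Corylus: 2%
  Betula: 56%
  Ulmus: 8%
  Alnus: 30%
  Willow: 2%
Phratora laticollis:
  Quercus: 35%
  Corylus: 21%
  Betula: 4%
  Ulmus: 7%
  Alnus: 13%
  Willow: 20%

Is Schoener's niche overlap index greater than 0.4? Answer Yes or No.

No

Convert percentages to proportions (divide by 100).
Σ|p₁ᵢ − p₂ᵢ| = 0.33 + 0.19 + 0.52 + 0.01 + 0.17 + 0.18 = 1.40
D = 1 − ½ × 1.40 = 1 − 0.700 = 0.3000
D = 0.3000 < 0.4 → No.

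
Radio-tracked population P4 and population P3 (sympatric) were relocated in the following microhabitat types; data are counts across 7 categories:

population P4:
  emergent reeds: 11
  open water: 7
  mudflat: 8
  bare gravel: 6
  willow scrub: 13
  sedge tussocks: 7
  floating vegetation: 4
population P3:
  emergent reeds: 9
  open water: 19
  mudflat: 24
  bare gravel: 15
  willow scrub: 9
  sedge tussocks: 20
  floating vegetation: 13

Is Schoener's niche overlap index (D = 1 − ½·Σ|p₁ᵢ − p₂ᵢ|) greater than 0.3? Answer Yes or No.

Yes

Proportions for population P4 (n=56): 11/56=0.1964, 7/56=0.1250, 8/56=0.1429, 6/56=0.1071, 13/56=0.2321, 7/56=0.1250, 4/56=0.0714
Proportions for population P3 (n=109): 9/109=0.0826, 19/109=0.1743, 24/109=0.2202, 15/109=0.1376, 9/109=0.0826, 20/109=0.1835, 13/109=0.1193
Σ|p₁ᵢ − p₂ᵢ| = 0.1138 + 0.0493 + 0.0773 + 0.0305 + 0.1495 + 0.0585 + 0.0479 = 0.5268
D = 1 − ½ × 0.5268 = 1 − 0.26340 = 0.73660
D = 0.73660 > 0.3 → Yes.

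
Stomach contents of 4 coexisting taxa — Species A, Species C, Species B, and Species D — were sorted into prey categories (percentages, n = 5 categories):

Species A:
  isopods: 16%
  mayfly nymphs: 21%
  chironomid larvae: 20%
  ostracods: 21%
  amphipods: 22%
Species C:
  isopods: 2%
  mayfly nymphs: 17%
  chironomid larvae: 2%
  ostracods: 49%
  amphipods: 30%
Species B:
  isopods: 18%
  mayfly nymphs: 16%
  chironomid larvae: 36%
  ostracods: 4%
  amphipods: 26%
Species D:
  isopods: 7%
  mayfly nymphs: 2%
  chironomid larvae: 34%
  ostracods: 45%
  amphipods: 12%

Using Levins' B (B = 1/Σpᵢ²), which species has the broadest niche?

Species A

Convert percentages to proportions (divide by 100).
Σp_Aᵢ² = 0.16² + 0.21² + 0.20² + 0.21² + 0.22² = 0.0256 + 0.0441 + 0.0400 + 0.0441 + 0.0484 = 0.2022
B_A = 1 / 0.2022 = 4.9456
Σp_Cᵢ² = 0.02² + 0.17² + 0.02² + 0.49² + 0.30² = 0.0004 + 0.0289 + 0.0004 + 0.2401 + 0.0900 = 0.3598
B_C = 1 / 0.3598 = 2.7793
Σp_Bᵢ² = 0.18² + 0.16² + 0.36² + 0.04² + 0.26² = 0.0324 + 0.0256 + 0.1296 + 0.0016 + 0.0676 = 0.2568
B_B = 1 / 0.2568 = 3.8941
Σp_Dᵢ² = 0.07² + 0.02² + 0.34² + 0.45² + 0.12² = 0.0049 + 0.0004 + 0.1156 + 0.2025 + 0.0144 = 0.3378
B_D = 1 / 0.3378 = 2.9603
Highest B → broadest niche (most generalist): Species A (B = 4.95).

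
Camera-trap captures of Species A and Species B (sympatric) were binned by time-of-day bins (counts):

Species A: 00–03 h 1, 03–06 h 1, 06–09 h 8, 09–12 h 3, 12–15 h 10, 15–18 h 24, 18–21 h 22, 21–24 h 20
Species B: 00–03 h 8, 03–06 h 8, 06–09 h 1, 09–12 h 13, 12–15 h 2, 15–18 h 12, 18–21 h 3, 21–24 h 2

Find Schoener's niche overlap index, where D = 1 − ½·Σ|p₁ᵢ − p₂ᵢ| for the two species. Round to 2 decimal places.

Proportions for Species A (n=89): 1/89=0.0112, 1/89=0.0112, 8/89=0.0899, 3/89=0.0337, 10/89=0.1124, 24/89=0.2697, 22/89=0.2472, 20/89=0.2247
Proportions for Species B (n=49): 8/49=0.1633, 8/49=0.1633, 1/49=0.0204, 13/49=0.2653, 2/49=0.0408, 12/49=0.2449, 3/49=0.0612, 2/49=0.0408
Σ|p₁ᵢ − p₂ᵢ| = 0.1521 + 0.1521 + 0.0695 + 0.2316 + 0.0716 + 0.0248 + 0.1860 + 0.1839 = 1.0716
D = 1 − ½ × 1.0716 = 1 − 0.53580 = 0.46420

0.46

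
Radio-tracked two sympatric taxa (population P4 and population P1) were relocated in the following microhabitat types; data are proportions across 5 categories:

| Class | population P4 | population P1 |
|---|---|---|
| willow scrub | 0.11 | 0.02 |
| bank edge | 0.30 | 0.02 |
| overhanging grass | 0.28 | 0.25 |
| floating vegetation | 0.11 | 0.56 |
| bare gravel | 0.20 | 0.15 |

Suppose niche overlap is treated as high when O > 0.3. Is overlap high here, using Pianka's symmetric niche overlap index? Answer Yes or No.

Yes

Σ p₁ᵢp₂ᵢ = 0.0022 + 0.0060 + 0.0700 + 0.0616 + 0.0300 = 0.1698
Σp_1ᵢ² = 0.11² + 0.30² + 0.28² + 0.11² + 0.20² = 0.0121 + 0.0900 + 0.0784 + 0.0121 + 0.0400 = 0.2326
Σp_2ᵢ² = 0.02² + 0.02² + 0.25² + 0.56² + 0.15² = 0.0004 + 0.0004 + 0.0625 + 0.3136 + 0.0225 = 0.3994
O = 0.1698 / √(0.2326 × 0.3994) = 0.1698 / 0.30480 = 0.5571
O = 0.5571 > 0.3 → Yes.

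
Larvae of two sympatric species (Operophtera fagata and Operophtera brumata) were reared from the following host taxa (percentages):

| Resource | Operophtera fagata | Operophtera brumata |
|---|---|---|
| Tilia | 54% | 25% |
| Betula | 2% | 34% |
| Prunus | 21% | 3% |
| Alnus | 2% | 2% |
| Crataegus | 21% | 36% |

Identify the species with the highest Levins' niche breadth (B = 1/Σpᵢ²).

Convert percentages to proportions (divide by 100).
Σp_fagaᵢ² = 0.54² + 0.02² + 0.21² + 0.02² + 0.21² = 0.2916 + 0.0004 + 0.0441 + 0.0004 + 0.0441 = 0.3806
B_faga = 1 / 0.3806 = 2.6274
Σp_brumᵢ² = 0.25² + 0.34² + 0.03² + 0.02² + 0.36² = 0.0625 + 0.1156 + 0.0009 + 0.0004 + 0.1296 = 0.3090
B_brum = 1 / 0.3090 = 3.2362
Highest B → broadest niche (most generalist): Operophtera brumata (B = 3.24).

Operophtera brumata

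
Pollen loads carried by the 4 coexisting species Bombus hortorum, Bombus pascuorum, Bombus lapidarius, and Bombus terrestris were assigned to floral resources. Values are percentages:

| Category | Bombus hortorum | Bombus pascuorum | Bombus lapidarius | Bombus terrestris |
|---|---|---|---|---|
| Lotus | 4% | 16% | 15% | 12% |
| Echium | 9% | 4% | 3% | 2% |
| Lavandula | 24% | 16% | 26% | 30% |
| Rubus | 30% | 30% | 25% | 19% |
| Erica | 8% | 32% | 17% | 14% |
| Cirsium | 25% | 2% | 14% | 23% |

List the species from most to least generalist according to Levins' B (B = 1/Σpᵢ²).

Bombus lapidarius > Bombus terrestris > Bombus hortorum > Bombus pascuorum

Convert percentages to proportions (divide by 100).
Σp_hortᵢ² = 0.04² + 0.09² + 0.24² + 0.30² + 0.08² + 0.25² = 0.0016 + 0.0081 + 0.0576 + 0.0900 + 0.0064 + 0.0625 = 0.2262
B_hort = 1 / 0.2262 = 4.4209
Σp_pascᵢ² = 0.16² + 0.04² + 0.16² + 0.30² + 0.32² + 0.02² = 0.0256 + 0.0016 + 0.0256 + 0.0900 + 0.1024 + 0.0004 = 0.2456
B_pasc = 1 / 0.2456 = 4.0717
Σp_lapiᵢ² = 0.15² + 0.03² + 0.26² + 0.25² + 0.17² + 0.14² = 0.0225 + 0.0009 + 0.0676 + 0.0625 + 0.0289 + 0.0196 = 0.2020
B_lapi = 1 / 0.2020 = 4.9505
Σp_terrᵢ² = 0.12² + 0.02² + 0.30² + 0.19² + 0.14² + 0.23² = 0.0144 + 0.0004 + 0.0900 + 0.0361 + 0.0196 + 0.0529 = 0.2134
B_terr = 1 / 0.2134 = 4.6860
Ranking by B (broadest → narrowest): Bombus lapidarius (4.95) > Bombus terrestris (4.69) > Bombus hortorum (4.42) > Bombus pascuorum (4.07)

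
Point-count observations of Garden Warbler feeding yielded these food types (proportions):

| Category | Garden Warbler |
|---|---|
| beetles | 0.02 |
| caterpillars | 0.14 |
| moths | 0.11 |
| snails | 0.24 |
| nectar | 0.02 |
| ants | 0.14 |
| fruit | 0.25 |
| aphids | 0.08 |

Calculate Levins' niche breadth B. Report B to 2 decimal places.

5.60

Σpᵢ² = 0.02² + 0.14² + 0.11² + 0.24² + 0.02² + 0.14² + 0.25² + 0.08² = 0.0004 + 0.0196 + 0.0121 + 0.0576 + 0.0004 + 0.0196 + 0.0625 + 0.0064 = 0.1786
B = 1 / 0.1786 = 5.5991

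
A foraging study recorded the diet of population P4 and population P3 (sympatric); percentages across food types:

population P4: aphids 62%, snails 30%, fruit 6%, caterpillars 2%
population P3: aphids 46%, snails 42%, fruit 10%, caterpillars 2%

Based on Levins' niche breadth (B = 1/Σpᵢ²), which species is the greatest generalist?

population P3

Convert percentages to proportions (divide by 100).
Σp_P4ᵢ² = 0.62² + 0.30² + 0.06² + 0.02² = 0.3844 + 0.0900 + 0.0036 + 0.0004 = 0.4784
B_P4 = 1 / 0.4784 = 2.0903
Σp_P3ᵢ² = 0.46² + 0.42² + 0.10² + 0.02² = 0.2116 + 0.1764 + 0.0100 + 0.0004 = 0.3984
B_P3 = 1 / 0.3984 = 2.5100
Highest B → broadest niche (most generalist): population P3 (B = 2.51).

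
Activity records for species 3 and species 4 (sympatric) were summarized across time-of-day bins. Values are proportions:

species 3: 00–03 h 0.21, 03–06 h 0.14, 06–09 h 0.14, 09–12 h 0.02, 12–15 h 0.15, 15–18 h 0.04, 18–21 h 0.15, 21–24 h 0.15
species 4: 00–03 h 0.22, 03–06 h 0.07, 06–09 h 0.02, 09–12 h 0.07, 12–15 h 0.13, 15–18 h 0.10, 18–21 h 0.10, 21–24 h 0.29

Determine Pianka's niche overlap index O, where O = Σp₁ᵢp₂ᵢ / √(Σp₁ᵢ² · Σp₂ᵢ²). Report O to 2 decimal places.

Σ p₁ᵢp₂ᵢ = 0.0462 + 0.0098 + 0.0028 + 0.0014 + 0.0195 + 0.0040 + 0.0150 + 0.0435 = 0.1422
Σp_1ᵢ² = 0.21² + 0.14² + 0.14² + 0.02² + 0.15² + 0.04² + 0.15² + 0.15² = 0.0441 + 0.0196 + 0.0196 + 0.0004 + 0.0225 + 0.0016 + 0.0225 + 0.0225 = 0.1528
Σp_2ᵢ² = 0.22² + 0.07² + 0.02² + 0.07² + 0.13² + 0.10² + 0.10² + 0.29² = 0.0484 + 0.0049 + 0.0004 + 0.0049 + 0.0169 + 0.0100 + 0.0100 + 0.0841 = 0.1796
O = 0.1422 / √(0.1528 × 0.1796) = 0.1422 / 0.16566 = 0.8584

0.86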